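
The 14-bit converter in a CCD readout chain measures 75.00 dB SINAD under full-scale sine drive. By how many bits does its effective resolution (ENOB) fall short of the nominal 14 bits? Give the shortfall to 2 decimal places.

N_eff = (75.00 − 1.76)/6.02 = 12.1661 bits.
14 − 12.1661 = 1.83 bits below nominal.

1.83 bits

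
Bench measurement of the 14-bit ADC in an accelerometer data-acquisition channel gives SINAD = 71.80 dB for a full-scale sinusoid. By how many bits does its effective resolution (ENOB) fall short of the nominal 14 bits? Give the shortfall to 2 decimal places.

2.37 bits

ENOB = (SINAD − 1.76)/6.02 = (71.80 − 1.76)/6.02 = 11.6346 bits.
Lost resolution: 14 − 11.6346 = 2.3654 bits.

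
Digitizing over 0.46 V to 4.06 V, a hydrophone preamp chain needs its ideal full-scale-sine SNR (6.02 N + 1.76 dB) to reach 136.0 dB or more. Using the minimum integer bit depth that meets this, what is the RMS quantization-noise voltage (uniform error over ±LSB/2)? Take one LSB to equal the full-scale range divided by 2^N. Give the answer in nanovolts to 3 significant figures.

Full-scale range = 4.06 V − (0.46 V) = 3.6 V.
Required N = ⌈(136.0 − 1.76)/6.02⌉ = ⌈22.299⌉ = 23.
One LSB is 3.6 V / 8388608 = 429.15 nV.
V_rms = LSB/√12 = 124 nV.

124 nV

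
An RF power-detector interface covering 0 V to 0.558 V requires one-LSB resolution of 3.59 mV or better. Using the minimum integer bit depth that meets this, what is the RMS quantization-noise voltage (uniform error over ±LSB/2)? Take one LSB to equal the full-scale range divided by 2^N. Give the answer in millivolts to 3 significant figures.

Range is 0.558 V.
Levels needed ≥ 0.558/3.59 mV = 155.4. 2^8 = 256 suffices, so N_min = 8.
Step size = 0.558/256 V = 2.1797 mV.
V_rms = LSB/√12 = 0.629 mV.

0.629 mV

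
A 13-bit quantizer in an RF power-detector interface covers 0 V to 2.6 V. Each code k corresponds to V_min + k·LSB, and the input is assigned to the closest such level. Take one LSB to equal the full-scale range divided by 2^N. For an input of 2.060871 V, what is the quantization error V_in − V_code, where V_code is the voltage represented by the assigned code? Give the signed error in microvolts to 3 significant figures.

Full-scale range = 2.6 V. LSB = 2.6 V / 2^13 ≈ 317.4 µV.
Position in LSBs: (2.060871 − (0)) × 8192/2.6 = 6493.3289; rounding gives k = 6493.
V_code = V_min + k × range/2^13 = 0 + 6493 × 2.6/8192 = 2.060766602 V.
e = 2.060871 − (2.060766602) = +104 µV.

+104 µV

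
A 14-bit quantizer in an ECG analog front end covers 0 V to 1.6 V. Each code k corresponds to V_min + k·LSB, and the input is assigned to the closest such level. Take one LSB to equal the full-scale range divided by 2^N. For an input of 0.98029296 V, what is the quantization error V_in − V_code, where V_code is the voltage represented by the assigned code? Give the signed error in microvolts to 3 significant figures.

Full-scale range = 1.6 V. LSB = 1.6 V / 2^14 ≈ 97.66 µV.
Position in LSBs: (0.98029296 − (0)) × 16384/1.6 = 10038.1999; rounding gives k = 10038.
V_code = 0 + (10038/16384) × 1.6 = 0.98027343750 V.
Error = V_in − V_code = 0.98029296 − (0.98027343750) = +19.5 µV.

+19.5 µV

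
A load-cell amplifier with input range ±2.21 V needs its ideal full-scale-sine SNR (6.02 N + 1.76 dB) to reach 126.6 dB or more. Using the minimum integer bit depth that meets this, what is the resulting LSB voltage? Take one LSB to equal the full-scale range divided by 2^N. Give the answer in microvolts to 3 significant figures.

2.11 µV

Full-scale range = 2.21 V − (-2.21 V) = 4.42 V.
Solving 6.02 N ≥ 126.6 − 1.76: N ≥ 20.738. Round up → N = 21.
Step size = 4.42/2097152 V = 2.11 µV.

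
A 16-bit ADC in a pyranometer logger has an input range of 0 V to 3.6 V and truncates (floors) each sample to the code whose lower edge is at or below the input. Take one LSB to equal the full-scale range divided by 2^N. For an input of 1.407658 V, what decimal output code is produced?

Range is 3.6 V. LSB = 3.6 V / 2^16 ≈ 54.93 µV.
code = ⌊(V_in − V_min)/LSB⌋ = ⌊(V_in − V_min) × 2^16 / range⌋
     = ⌊(1.407658 − (0)) × 65536 / 3.6⌋ = ⌊1.407658 × 65536/3.6⌋
     = ⌊25625.632⌋ = 25625.

25625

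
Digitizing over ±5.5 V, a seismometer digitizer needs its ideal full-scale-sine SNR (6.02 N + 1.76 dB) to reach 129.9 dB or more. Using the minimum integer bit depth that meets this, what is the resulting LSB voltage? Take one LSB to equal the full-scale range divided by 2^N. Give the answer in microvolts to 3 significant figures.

Range = 5.5 − (-5.5) = 11 V.
N ≥ (129.9 − 1.76)/6.02 = 21.286 → N_min = 22.
One LSB is 11 V / 4194304 = 2.62 µV.

2.62 µV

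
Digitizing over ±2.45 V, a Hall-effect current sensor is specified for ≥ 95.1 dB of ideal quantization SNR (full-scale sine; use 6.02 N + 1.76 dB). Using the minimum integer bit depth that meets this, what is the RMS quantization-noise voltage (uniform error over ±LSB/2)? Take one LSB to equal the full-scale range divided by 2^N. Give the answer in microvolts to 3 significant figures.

Span: 2.45 V − (-2.45 V) = 4.9 V.
6.02 N + 1.76 ≥ 95.1 gives N ≥ 15.505, so the minimum integer is 16.
LSB = 4.9 V / 2^16 = 74.768 µV.
RMS noise = LSB/√12 = 21.6 µV.

21.6 µV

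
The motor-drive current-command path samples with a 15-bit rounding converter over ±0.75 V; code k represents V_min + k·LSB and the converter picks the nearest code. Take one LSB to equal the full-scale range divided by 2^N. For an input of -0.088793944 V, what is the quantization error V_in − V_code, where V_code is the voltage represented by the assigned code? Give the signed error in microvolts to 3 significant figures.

The full-scale span is 0.75 − (-0.75) = 1.5 V. LSB = 1.5 V / 2^15 ≈ 45.78 µV.
(V_in − V_min)/LSB = (-0.088793944 − (-0.75)) × 32768/1.5 = 14444.2667 → nearest code k = 14444.
V_code = V_min + k × range/2^15 = -0.75 + 14444 × 1.5/32768 = -0.088806152344 V.
V_in − V_code = -0.088793944 − (-0.088806152344) = +12.2 µV.

+12.2 µV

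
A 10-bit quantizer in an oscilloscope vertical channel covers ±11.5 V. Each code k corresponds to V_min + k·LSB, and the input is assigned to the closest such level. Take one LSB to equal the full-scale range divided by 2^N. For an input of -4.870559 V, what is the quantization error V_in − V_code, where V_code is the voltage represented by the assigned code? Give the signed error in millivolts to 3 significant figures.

+3.46 mV

Span: 11.5 V − (-11.5 V) = 23 V. LSB = 23 V / 2^10 ≈ 22.46 mV.
(-4.870559 − (-11.5)) / LSB = 6.629441 × 1024/23 = 295.1542. Nearest integer: k = 295.
Reconstructed level: -11.5 + 295 × 23/1024 V = -4.874023438 V.
V_in − V_code = -4.870559 − (-4.874023438) = +3.46 mV.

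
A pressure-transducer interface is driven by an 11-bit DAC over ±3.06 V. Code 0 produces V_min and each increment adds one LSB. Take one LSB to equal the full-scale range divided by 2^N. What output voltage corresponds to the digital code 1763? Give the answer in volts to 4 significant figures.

2.208 V

Span: 3.06 V − (-3.06 V) = 6.12 V. LSB = 6.12 V / 2^11.
Output = V_min + (1763/2048) × range = -3.06 + 0.860840 × 6.12 V
      = -3.06 + 5.26834 = 2.20834 V.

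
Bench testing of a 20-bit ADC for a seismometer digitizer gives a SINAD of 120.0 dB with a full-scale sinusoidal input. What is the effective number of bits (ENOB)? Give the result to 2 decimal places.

ENOB = (SINAD − 1.76) / 6.02 = (120.0 − 1.76) / 6.02 = 118.24 / 6.02 = 19.6412.

19.64 bits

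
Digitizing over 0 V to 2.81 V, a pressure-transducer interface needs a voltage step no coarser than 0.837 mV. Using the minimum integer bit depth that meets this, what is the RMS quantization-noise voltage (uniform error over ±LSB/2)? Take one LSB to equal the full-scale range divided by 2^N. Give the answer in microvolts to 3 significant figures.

Full-scale range = 2.81 V.
2.81 V / 0.837 mV = 3357. Since 2^11 = 2048 and 2^12 = 4096, N = 12.
Step size = 2.81/4096 V = 0.68604 mV.
V_rms = LSB/√12 = 198 µV.

198 µV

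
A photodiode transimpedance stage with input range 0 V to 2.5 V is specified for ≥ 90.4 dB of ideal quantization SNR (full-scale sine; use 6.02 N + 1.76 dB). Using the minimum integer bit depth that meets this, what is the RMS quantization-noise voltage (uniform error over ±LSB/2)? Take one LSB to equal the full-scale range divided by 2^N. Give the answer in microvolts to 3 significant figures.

22.0 µV

V_FS = 2.5 V.
N ≥ (90.4 − 1.76)/6.02 = 14.724 → N_min = 15.
LSB = 2.5 V / 2^15 = 76.294 µV.
σ_q = LSB/√12 = 76.294 µV/3.4641 = 22.0 µV.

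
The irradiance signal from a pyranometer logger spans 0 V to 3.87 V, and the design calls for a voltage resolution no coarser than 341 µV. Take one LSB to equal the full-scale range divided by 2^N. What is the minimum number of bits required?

Span = 3.87 V.
Need 2^N ≥ 3.87 V / 341 µV = 11350 → N_min = 14.

14 bits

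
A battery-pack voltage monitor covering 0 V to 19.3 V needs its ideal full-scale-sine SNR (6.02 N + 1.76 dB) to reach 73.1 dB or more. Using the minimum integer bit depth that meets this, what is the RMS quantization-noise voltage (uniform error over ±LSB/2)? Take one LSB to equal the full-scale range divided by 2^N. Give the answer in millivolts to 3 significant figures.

1.36 mV

Full-scale range = 19.3 V.
Solving 6.02 N ≥ 73.1 − 1.76: N ≥ 11.850. Round up → N = 12.
LSB = 19.3 V / 2^12 = 4.7119 mV.
σ_q = LSB/√12 = 4.7119 mV/3.4641 = 1.36 mV.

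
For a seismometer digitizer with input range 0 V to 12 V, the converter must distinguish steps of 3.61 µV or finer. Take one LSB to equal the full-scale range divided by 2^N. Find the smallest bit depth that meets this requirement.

V_FS = 12 V.
12 V / 3.61 µV = 3.324e6. Since 2^21 = 2097152 and 2^22 = 4194304, N = 22.

22 bits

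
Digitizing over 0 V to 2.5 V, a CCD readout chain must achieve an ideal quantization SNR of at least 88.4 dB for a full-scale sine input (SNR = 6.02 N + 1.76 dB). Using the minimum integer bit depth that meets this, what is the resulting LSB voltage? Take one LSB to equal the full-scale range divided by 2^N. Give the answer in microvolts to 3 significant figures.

Range is 2.5 V.
Required N = ⌈(88.4 − 1.76)/6.02⌉ = ⌈14.392⌉ = 15.
LSB = 2.5 V / 2^15 = 76.3 µV.

76.3 µV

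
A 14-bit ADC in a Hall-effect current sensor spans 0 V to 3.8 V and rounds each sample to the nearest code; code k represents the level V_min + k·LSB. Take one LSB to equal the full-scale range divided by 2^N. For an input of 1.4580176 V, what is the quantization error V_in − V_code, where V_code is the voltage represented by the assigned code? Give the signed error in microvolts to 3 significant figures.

+83.0 µV

Full-scale range = 3.8 V. LSB = 3.8 V / 2^14 ≈ 231.9 µV.
(1.4580176 − (0)) / LSB = 1.4580176 × 16384/3.8 = 6286.3580. Nearest integer: k = 6286.
V_code = V_min + k × range/2^14 = 0 + 6286 × 3.8/16384 = 1.4579345703 V.
e = 1.4580176 − (1.4579345703) = +83.0 µV.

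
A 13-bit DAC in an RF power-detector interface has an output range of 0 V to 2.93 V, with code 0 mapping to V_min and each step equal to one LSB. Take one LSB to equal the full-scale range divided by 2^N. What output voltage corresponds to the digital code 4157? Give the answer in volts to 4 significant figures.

Full-scale range = 2.93 V. LSB = 2.93 V / 2^13.
V_out = 0 + 4157 × (2.93/8192) V
      = 0 + 1.48682 = 1.48682 V.

1.487 V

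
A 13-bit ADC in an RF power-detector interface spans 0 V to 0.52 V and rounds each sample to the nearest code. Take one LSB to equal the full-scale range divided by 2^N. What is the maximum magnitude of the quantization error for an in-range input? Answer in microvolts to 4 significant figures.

Range is 0.52 V.
One LSB is 0.52 V / 8192 = 63.4766 µV.
A rounding quantizer has |error| ≤ LSB/2 = 31.74 µV.

31.74 µV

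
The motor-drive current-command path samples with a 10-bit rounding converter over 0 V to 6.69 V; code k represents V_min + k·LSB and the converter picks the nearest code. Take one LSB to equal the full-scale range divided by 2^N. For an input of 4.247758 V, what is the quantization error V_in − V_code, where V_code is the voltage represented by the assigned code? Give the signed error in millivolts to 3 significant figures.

Range is 6.69 V. LSB = 6.69 V / 2^10 ≈ 6.533 mV.
(4.247758 − (0)) / LSB = 4.247758 × 1024/6.69 = 650.1800. Nearest integer: k = 650.
Reconstructed level: 0 + 650 × 6.69/1024 V = 4.246582031 V.
Error = V_in − V_code = 4.247758 − (4.246582031) = +1.18 mV.

+1.18 mV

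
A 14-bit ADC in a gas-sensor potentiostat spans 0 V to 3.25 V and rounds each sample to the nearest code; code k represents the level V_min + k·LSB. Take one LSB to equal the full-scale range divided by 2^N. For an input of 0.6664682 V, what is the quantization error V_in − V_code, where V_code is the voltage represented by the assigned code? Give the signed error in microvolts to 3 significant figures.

−35.7 µV

Span = 3.25 V. LSB = 3.25 V / 2^14 ≈ 198.4 µV.
Position in LSBs: (0.6664682 − (0)) × 16384/3.25 = 3359.8200; rounding gives k = 3360.
V_code = 0 + (3360/16384) × 3.25 = 0.66650390625 V.
e = 0.6664682 − (0.66650390625) = −35.7 µV.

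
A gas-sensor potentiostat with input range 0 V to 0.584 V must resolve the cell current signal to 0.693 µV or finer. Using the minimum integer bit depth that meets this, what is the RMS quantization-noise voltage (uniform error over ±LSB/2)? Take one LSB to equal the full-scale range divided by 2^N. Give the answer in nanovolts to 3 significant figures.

V_FS = 0.584 V.
Need 2^N ≥ 0.584 V / 0.693 µV = 842700 → N_min = 20.
Step size = 0.584/1048576 V = 0.55695 µV.
σ_q = LSB/√12 = 0.55695 µV/3.4641 = 161 nV.

161 nV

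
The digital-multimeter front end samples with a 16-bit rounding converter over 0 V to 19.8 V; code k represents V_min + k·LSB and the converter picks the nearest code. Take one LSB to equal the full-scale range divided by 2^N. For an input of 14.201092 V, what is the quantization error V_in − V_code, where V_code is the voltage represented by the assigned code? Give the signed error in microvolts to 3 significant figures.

+54.4 µV

Range is 19.8 V. LSB = 19.8 V / 2^16 ≈ 302.1 µV.
(14.201092 − (0)) / LSB = 14.201092 × 65536/19.8 = 47004.1801. Nearest integer: k = 47004.
V_code = V_min + k × range/2^16 = 0 + 47004 × 19.8/65536 = 14.201037598 V.
e = 14.201092 − (14.201037598) = +54.4 µV.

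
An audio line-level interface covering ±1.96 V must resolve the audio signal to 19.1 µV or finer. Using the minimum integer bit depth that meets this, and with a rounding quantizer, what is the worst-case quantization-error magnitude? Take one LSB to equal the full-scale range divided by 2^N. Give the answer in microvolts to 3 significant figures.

7.48 µV

Full-scale range = 1.96 V − (-1.96 V) = 3.92 V.
Required number of levels: 3.92/19.1 µV = 205240; smallest N with 2^N ≥ that is 18.
LSB = 3.92 V / 2^18 = 14.954 µV.
|e|_max = LSB/2 = 7.48 µV.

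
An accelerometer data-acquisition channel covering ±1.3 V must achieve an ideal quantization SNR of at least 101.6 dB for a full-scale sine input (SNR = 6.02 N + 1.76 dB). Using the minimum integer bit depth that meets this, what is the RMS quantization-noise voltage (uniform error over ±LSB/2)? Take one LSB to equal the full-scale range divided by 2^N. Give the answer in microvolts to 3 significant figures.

5.73 µV

Span: 1.3 V − (-1.3 V) = 2.6 V.
Solving 6.02 N ≥ 101.6 − 1.76: N ≥ 16.585. Round up → N = 17.
LSB = 2.6 V / 2^17 = 19.836 µV.
σ_q = LSB/√12 = 19.836 µV/3.4641 = 5.73 µV.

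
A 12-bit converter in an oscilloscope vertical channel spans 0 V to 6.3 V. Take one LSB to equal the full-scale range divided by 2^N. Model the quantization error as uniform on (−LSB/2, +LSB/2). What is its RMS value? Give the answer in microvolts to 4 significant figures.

444.0 µV

Full-scale range = 6.3 V.
Step size = 6.3/4096 V = 1.53809 mV.
RMS of a uniform error over width LSB is LSB/√12 = 444.0 µV.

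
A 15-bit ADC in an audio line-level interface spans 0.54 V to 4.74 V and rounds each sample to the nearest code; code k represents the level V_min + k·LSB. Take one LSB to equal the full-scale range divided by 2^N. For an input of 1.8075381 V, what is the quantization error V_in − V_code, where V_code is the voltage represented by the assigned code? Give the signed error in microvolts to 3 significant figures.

+27.1 µV

Full-scale range = 4.74 V − (0.54 V) = 4.2 V. LSB = 4.2 V / 2^15 ≈ 128.2 µV.
(V_in − V_min)/LSB = (1.8075381 − (0.54)) × 32768/4.2 = 9889.2115 → nearest code k = 9889.
Reconstructed level: 0.54 + 9889 × 4.2/32768 V = 1.8075109863 V.
V_in − V_code = 1.8075381 − (1.8075109863) = +27.1 µV.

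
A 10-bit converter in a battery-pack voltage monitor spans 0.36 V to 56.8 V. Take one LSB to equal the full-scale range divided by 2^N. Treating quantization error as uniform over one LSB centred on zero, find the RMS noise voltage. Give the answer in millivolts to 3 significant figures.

15.9 mV

Range = 56.8 − (0.36) = 56.44 V.
Step size = 56.44/1024 V = 55.117 mV.
V_rms = LSB/√12 = 55.117 mV / √12 = 15.9 mV.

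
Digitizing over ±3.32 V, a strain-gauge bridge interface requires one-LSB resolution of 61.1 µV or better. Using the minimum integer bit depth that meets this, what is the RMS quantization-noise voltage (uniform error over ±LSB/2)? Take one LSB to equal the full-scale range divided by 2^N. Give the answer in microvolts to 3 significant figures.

Span: 3.32 V − (-3.32 V) = 6.64 V.
6.64 V / 61.1 µV = 108700. Since 2^16 = 65536 and 2^17 = 131072, N = 17.
Step size = 6.64/131072 V = 50.659 µV.
RMS noise = LSB/√12 = 14.6 µV.

14.6 µV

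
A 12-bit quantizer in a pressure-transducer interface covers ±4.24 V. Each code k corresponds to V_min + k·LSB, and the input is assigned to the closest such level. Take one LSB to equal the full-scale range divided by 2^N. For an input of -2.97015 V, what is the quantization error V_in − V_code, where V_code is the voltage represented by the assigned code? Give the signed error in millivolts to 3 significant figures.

+0.748 mV

Range = 4.24 − (-4.24) = 8.48 V. LSB = 8.48 V / 2^12 ≈ 2.070 mV.
(V_in − V_min)/LSB = (-2.97015 − (-4.24)) × 4096/8.48 = 613.3615 → nearest code k = 613.
Reconstructed level: -4.24 + 613 × 8.48/4096 V = -2.970898438 V.
V_in − V_code = -2.97015 − (-2.970898438) = +0.748 mV.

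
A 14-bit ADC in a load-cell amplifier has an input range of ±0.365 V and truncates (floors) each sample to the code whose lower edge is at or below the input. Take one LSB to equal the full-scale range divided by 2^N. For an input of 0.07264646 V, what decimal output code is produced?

9822

Range = 0.365 − (-0.365) = 0.73 V. LSB = 0.73 V / 2^14 ≈ 44.56 µV.
code = ⌊(V_in − V_min)/LSB⌋ = ⌊(V_in − V_min) × 2^14 / range⌋
     = ⌊(0.07264646 − (-0.365)) × 16384 / 0.73⌋ = ⌊0.43764646 × 16384/0.73⌋
     = ⌊9822.465⌋ = 9822.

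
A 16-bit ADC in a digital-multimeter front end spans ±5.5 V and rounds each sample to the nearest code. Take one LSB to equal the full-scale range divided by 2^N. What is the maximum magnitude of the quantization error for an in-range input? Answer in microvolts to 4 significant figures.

Range = 5.5 − (-5.5) = 11 V.
LSB = 11 V ÷ 2^16 = 11/65536 V = 167.847 µV.
A rounding quantizer has |error| ≤ LSB/2 = 83.92 µV.

83.92 µV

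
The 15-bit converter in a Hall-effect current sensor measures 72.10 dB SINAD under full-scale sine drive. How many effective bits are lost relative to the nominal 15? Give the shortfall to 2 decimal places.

ENOB = (SINAD − 1.76)/6.02 = (72.10 − 1.76)/6.02 = 11.6844 bits.
Shortfall = 15 − 11.6844 = 3.3156 bits.

3.32 bits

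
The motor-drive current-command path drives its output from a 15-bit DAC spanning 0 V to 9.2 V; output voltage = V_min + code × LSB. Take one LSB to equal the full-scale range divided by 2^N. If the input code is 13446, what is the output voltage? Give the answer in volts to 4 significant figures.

3.775 V

Span = 9.2 V. LSB = 9.2 V / 2^15.
Output = V_min + (13446/32768) × range = 0 + 0.410339 × 9.2 V
      = 0 + 3.77512 = 3.77512 V.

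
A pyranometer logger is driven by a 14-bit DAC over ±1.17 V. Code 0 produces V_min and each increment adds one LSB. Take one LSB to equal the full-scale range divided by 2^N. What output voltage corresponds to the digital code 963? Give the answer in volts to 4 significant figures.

-1.032 V

The full-scale span is 1.17 − (-1.17) = 2.34 V. LSB = 2.34 V / 2^14.
V_out = -1.17 + 963 × (2.34/16384) V
      = -1.17 V + 0.137538 V = -1.03246 V.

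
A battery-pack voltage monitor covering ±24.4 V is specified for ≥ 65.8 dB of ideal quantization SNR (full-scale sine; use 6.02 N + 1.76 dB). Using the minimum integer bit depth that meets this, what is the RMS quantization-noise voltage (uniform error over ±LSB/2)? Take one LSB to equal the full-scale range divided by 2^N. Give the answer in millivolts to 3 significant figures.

6.88 mV

The full-scale span is 24.4 − (-24.4) = 48.8 V.
N ≥ (65.8 − 1.76)/6.02 = 10.638 → N_min = 11.
Step size = 48.8/2048 V = 23.828 mV.
RMS noise = LSB/√12 = 6.88 mV.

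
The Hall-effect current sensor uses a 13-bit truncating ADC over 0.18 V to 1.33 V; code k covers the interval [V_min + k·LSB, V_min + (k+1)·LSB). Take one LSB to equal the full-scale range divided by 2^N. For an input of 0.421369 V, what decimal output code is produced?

Full-scale range = 1.33 V − (0.18 V) = 1.15 V. LSB = 1.15 V / 2^13 ≈ 140.4 µV.
code = ⌊(V_in − V_min)/LSB⌋ = ⌊(V_in − V_min) × 2^13 / range⌋
     = ⌊(0.421369 − (0.18)) × 8192 / 1.15⌋ = ⌊0.241369 × 8192/1.15⌋
     = ⌊1719.387⌋ = 1719.

1719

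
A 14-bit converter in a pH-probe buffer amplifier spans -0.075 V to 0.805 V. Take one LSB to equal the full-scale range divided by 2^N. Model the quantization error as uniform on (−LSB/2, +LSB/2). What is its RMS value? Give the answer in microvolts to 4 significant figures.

15.51 µV

The full-scale span is 0.805 − (-0.075) = 0.88 V.
LSB = 0.88 V / 2^14 = 53.7109 µV.
V_rms = LSB/√12 = 53.7109 µV / √12 = 15.51 µV.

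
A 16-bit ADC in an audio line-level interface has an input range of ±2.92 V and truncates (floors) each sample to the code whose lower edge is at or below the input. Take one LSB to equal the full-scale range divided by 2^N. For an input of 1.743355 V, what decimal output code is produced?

Full-scale range = 2.92 V − (-2.92 V) = 5.84 V. LSB = 5.84 V / 2^16 ≈ 89.11 µV.
code = ⌊(V_in − V_min)/LSB⌋ = ⌊(V_in − V_min) × 2^16 / range⌋
     = ⌊(1.743355 − (-2.92)) × 65536 / 5.84⌋ = ⌊4.663355 × 65536/5.84⌋
     = ⌊52331.787⌋ = 52331.

52331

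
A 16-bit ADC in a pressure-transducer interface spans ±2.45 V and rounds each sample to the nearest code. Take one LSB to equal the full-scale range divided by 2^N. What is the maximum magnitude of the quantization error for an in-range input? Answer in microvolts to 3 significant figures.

Span: 2.45 V − (-2.45 V) = 4.9 V.
LSB = 4.9 V / 2^16 = 74.768 µV.
|e|_max = LSB/2 = 37.4 µV.

37.4 µV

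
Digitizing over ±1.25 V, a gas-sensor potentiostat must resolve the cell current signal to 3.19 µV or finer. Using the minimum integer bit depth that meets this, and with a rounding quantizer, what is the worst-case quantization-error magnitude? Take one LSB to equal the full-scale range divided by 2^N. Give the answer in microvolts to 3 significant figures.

Full-scale range = 1.25 V − (-1.25 V) = 2.5 V.
Required number of levels: 2.5/3.19 µV = 783700; smallest N with 2^N ≥ that is 20.
Step size = 2.5/1048576 V = 2.3842 µV.
Half an LSB is 1.19 µV.

1.19 µV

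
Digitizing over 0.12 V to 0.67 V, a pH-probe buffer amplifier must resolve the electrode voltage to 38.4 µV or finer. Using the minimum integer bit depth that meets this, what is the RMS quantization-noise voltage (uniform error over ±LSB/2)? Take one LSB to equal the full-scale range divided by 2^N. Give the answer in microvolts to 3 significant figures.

The full-scale span is 0.67 − (0.12) = 0.55 V.
Required number of levels: 0.55/38.4 µV = 14323; smallest N with 2^N ≥ that is 14.
LSB = 0.55 V / 2^14 = 33.569 µV.
V_rms = LSB/√12 = 9.69 µV.

9.69 µV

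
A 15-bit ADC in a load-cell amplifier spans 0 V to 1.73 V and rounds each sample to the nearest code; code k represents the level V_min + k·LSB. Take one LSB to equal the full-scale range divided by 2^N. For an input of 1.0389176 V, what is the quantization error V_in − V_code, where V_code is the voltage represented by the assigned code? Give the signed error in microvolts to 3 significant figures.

+9.52 µV

Span = 1.73 V. LSB = 1.73 V / 2^15 ≈ 52.80 µV.
Position in LSBs: (1.0389176 − (0)) × 32768/1.73 = 19678.1803; rounding gives k = 19678.
V_code = V_min + k × range/2^15 = 0 + 19678 × 1.73/32768 = 1.0389080811 V.
Error = V_in − V_code = 1.0389176 − (1.0389080811) = +9.52 µV.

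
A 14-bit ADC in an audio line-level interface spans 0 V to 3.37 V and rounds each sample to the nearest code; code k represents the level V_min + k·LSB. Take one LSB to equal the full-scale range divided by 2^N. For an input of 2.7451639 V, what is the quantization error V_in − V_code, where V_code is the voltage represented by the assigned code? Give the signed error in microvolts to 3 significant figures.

V_FS = 3.37 V. LSB = 3.37 V / 2^14 ≈ 205.7 µV.
Position in LSBs: (2.7451639 − (0)) × 16384/3.37 = 13346.2212; rounding gives k = 13346.
Reconstructed level: 0 + 13346 × 3.37/16384 V = 2.7451184082 V.
e = 2.7451639 − (2.7451184082) = +45.5 µV.

+45.5 µV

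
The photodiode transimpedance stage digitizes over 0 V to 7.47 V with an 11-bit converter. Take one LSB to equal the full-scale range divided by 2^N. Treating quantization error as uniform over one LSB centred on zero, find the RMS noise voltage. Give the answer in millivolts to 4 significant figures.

V_FS = 7.47 V.
LSB = 7.47 V ÷ 2^11 = 7.47/2048 V = 3.64746 mV.
σ_q = LSB/√12 = 3.64746 mV/3.4641 = 1.053 mV.

1.053 mV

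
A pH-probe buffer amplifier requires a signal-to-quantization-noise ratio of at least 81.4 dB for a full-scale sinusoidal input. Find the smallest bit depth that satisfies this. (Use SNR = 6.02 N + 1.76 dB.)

Required N = ⌈(81.4 − 1.76)/6.02⌉ = ⌈13.229⌉ = 14.

14 bits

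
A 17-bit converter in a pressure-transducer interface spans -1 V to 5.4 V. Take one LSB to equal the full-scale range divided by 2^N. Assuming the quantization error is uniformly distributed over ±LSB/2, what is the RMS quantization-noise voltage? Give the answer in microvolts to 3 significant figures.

Range = 5.4 − (-1) = 6.4 V.
One LSB is 6.4 V / 131072 = 48.828 µV.
σ_q = LSB/√12 = 48.828 µV/3.4641 = 14.1 µV.

14.1 µV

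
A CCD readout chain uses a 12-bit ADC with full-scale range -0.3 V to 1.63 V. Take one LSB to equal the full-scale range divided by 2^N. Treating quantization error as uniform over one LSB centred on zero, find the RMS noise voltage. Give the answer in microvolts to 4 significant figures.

Range = 1.63 − (-0.3) = 1.93 V.
LSB = 1.93 V / 2^12 = 471.191 µV.
V_rms = LSB/√12 = 471.191 µV / √12 = 136.0 µV.

136.0 µV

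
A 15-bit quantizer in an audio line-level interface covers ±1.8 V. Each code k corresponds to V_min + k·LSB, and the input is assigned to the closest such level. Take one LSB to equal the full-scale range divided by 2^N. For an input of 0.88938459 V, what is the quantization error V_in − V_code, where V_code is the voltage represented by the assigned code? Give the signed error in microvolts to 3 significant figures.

+41.3 µV

Span: 1.8 V − (-1.8 V) = 3.6 V. LSB = 3.6 V / 2^15 ≈ 109.9 µV.
(0.88938459 − (-1.8)) / LSB = 2.68938459 × 32768/3.6 = 24479.3762. Nearest integer: k = 24479.
V_code = V_min + k × range/2^15 = -1.8 + 24479 × 3.6/32768 = 0.88934326172 V.
e = 0.88938459 − (0.88934326172) = +41.3 µV.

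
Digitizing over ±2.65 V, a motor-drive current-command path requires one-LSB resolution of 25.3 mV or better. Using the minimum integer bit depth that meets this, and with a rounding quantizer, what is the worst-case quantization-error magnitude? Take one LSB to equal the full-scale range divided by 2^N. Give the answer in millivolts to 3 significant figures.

10.4 mV

Range = 2.65 − (-2.65) = 5.3 V.
5.3 V / 25.3 mV = 209.5. Since 2^7 = 128 and 2^8 = 256, N = 8.
LSB = 5.3 V ÷ 2^8 = 5.3/256 V = 20.703 mV.
Half an LSB is 10.4 mV.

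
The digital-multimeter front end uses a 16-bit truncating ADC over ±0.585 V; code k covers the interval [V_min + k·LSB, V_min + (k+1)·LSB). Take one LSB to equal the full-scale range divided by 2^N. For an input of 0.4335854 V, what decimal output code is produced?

Span: 0.585 V − (-0.585 V) = 1.17 V. LSB = 1.17 V / 2^16 ≈ 17.85 µV.
code = ⌊(V_in − V_min)/LSB⌋ = ⌊(V_in − V_min) × 2^16 / range⌋
     = ⌊(0.4335854 − (-0.585)) × 65536 / 1.17⌋ = ⌊1.0185854 × 65536/1.17⌋
     = ⌊57054.712⌋ = 57054.

57054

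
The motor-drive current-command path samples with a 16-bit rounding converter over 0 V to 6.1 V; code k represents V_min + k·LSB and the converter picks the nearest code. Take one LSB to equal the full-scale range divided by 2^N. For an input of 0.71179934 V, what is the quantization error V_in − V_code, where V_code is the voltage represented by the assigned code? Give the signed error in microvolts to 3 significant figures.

+27.2 µV

Full-scale range = 6.1 V. LSB = 6.1 V / 2^16 ≈ 93.08 µV.
(V_in − V_min)/LSB = (0.71179934 − (0)) × 65536/6.1 = 7647.2921 → nearest code k = 7647.
V_code = V_min + k × range/2^16 = 0 + 7647 × 6.1/65536 = 0.71177215576 V.
Error = V_in − V_code = 0.71179934 − (0.71177215576) = +27.2 µV.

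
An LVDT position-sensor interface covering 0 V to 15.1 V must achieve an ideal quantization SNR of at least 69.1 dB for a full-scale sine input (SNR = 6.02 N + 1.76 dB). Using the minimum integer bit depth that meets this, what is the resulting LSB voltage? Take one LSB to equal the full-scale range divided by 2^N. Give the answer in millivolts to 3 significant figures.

Range is 15.1 V.
N ≥ (69.1 − 1.76)/6.02 = 11.186 → N_min = 12.
LSB = 15.1 V ÷ 2^12 = 15.1/4096 V = 3.69 mV.

3.69 mV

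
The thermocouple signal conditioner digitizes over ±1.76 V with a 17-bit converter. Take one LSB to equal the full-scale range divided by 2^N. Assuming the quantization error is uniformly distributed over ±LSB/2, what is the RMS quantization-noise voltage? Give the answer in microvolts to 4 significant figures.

7.753 µV

Span: 1.76 V − (-1.76 V) = 3.52 V.
LSB = 3.52 V / 2^17 = 26.8555 µV.
V_rms = LSB/√12 = 26.8555 µV / √12 = 7.753 µV.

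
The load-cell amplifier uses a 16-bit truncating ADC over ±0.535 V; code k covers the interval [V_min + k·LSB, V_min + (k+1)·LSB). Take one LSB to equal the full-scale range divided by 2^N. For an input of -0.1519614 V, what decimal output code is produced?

23460

Range = 0.535 − (-0.535) = 1.07 V. LSB = 1.07 V / 2^16 ≈ 16.33 µV.
(V_in − V_min) × 2^16/range = (-0.1519614 − (-0.535)) × 65536/1.07 = 23460.577.
Floor → code = 23460.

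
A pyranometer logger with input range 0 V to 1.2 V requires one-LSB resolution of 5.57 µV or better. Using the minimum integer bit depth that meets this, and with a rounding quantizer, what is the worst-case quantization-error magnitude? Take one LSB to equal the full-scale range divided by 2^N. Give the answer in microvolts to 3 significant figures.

Span = 1.2 V.
Required number of levels: 1.2/5.57 µV = 215440; smallest N with 2^N ≥ that is 18.
LSB = 1.2 V / 2^18 = 4.5776 µV.
|e|_max = LSB/2 = 2.29 µV.

2.29 µV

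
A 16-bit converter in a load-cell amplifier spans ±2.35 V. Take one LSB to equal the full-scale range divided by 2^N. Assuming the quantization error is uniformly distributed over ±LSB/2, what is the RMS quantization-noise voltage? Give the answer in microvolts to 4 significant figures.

20.70 µV

The full-scale span is 2.35 − (-2.35) = 4.7 V.
Step size = 4.7/65536 V = 71.7163 µV.
V_rms = LSB/√12 = 71.7163 µV / √12 = 20.70 µV.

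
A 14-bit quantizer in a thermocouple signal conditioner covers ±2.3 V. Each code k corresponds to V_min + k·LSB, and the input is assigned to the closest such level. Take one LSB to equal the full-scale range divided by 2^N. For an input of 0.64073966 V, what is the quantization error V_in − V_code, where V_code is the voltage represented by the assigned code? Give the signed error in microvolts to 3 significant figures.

+41.4 µV

Span: 2.3 V − (-2.3 V) = 4.6 V. LSB = 4.6 V / 2^14 ≈ 280.8 µV.
Position in LSBs: (0.64073966 − (-2.3)) × 16384/4.6 = 10474.1475; rounding gives k = 10474.
V_code = V_min + k × range/2^14 = -2.3 + 10474 × 4.6/16384 = 0.64069824219 V.
e = 0.64073966 − (0.64069824219) = +41.4 µV.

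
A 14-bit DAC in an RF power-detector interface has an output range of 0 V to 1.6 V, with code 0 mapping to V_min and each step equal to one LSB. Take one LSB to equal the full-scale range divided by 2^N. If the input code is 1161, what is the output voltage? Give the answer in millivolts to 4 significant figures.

Span = 1.6 V. LSB = 1.6 V / 2^14.
V_out = 0 + 1161 × (1.6/16384) V
      = 0 + 0.113379 = 0.113379 V.

113.4 mV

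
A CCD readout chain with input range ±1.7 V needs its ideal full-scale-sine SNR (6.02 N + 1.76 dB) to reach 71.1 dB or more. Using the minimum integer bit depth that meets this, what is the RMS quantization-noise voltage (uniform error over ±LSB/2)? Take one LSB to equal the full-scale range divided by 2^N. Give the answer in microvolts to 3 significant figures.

240 µV

Span: 1.7 V − (-1.7 V) = 3.4 V.
6.02 N + 1.76 ≥ 71.1 gives N ≥ 11.518, so the minimum integer is 12.
One LSB is 3.4 V / 4096 = 0.83008 mV.
V_rms = LSB/√12 = 240 µV.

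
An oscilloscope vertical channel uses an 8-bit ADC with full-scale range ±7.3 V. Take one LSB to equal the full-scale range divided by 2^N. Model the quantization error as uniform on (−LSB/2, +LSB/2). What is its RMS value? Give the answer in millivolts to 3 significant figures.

16.5 mV

Range = 7.3 − (-7.3) = 14.6 V.
Step size = 14.6/256 V = 57.031 mV.
V_rms = LSB/√12 = 57.031 mV / √12 = 16.5 mV.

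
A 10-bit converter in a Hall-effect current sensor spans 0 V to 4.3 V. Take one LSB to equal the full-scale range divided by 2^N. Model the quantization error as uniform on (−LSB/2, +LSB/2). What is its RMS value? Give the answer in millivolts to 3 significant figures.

1.21 mV

Range is 4.3 V.
LSB = 4.3 V / 2^10 = 4.1992 mV.
For a uniform distribution on [−LSB/2, +LSB/2], V_rms = LSB/√12 = 4.1992 mV/3.4641 = 1.21 mV.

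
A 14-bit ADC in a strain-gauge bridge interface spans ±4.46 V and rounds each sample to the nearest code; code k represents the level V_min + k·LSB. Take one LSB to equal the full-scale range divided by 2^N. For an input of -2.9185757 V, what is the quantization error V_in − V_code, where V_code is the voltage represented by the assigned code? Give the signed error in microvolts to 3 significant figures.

The full-scale span is 4.46 − (-4.46) = 8.92 V. LSB = 8.92 V / 2^14 ≈ 0.5444 mV.
(-2.9185757 − (-4.46)) / LSB = 1.5414243 × 16384/8.92 = 2831.2439. Nearest integer: k = 2831.
V_code = V_min + k × range/2^14 = -4.46 + 2831 × 8.92/16384 = -2.9187084961 V.
e = -2.9185757 − (-2.9187084961) = +133 µV.

+133 µV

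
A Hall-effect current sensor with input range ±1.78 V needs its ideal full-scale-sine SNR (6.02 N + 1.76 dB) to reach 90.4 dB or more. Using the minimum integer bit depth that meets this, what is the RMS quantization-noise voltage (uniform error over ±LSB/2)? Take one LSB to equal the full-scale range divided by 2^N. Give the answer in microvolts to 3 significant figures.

31.4 µV

Full-scale range = 1.78 V − (-1.78 V) = 3.56 V.
Solving 6.02 N ≥ 90.4 − 1.76: N ≥ 14.724. Round up → N = 15.
Step size = 3.56/32768 V = 108.64 µV.
V_rms = LSB/√12 = 31.4 µV.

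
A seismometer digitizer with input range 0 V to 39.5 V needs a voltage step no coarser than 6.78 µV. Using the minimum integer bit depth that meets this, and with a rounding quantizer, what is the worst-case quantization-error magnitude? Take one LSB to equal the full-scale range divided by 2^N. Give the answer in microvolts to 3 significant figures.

2.35 µV

V_FS = 39.5 V.
Need 2^N ≥ 39.5 V / 6.78 µV = 5.826e6 → N_min = 23.
One LSB is 39.5 V / 8388608 = 4.7088 µV.
Half an LSB is 2.35 µV.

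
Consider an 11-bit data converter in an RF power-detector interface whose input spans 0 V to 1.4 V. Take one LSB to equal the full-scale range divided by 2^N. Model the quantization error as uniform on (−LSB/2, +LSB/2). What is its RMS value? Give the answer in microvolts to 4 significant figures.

197.3 µV

V_FS = 1.4 V.
Step size = 1.4/2048 V = 0.683594 mV.
For a uniform distribution on [−LSB/2, +LSB/2], V_rms = LSB/√12 = 0.683594 mV/3.4641 = 197.3 µV.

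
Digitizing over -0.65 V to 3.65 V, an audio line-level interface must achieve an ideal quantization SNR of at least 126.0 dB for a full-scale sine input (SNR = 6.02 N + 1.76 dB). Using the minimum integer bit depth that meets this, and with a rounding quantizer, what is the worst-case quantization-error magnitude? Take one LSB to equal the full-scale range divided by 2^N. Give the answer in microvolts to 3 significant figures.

1.03 µV

Range = 3.65 − (-0.65) = 4.3 V.
Solving 6.02 N ≥ 126.0 − 1.76: N ≥ 20.638. Round up → N = 21.
One LSB is 4.3 V / 2097152 = 2.0504 µV.
Max error for round-to-nearest is LSB/2 = 1.03 µV.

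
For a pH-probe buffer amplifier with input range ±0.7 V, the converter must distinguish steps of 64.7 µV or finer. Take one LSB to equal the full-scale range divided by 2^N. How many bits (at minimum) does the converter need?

Span: 0.7 V − (-0.7 V) = 1.4 V.
Levels needed ≥ 1.4/64.7 µV = 21640. 2^15 = 32768 suffices, so N_min = 15.

15 bits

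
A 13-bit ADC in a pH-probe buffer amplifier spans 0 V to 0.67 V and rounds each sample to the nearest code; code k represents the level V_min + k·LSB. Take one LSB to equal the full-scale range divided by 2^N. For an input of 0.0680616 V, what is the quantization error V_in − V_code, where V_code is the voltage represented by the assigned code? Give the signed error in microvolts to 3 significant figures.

+14.7 µV

Span = 0.67 V. LSB = 0.67 V / 2^13 ≈ 81.79 µV.
Position in LSBs: (0.0680616 − (0)) × 8192/0.67 = 832.1800; rounding gives k = 832.
V_code = V_min + k × range/2^13 = 0 + 832 × 0.67/8192 = 0.06804687500 V.
e = 0.0680616 − (0.06804687500) = +14.7 µV.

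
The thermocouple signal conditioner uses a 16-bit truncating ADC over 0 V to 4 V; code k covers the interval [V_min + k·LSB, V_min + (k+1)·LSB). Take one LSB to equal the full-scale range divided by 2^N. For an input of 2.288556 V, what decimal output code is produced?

Span = 4 V. LSB = 4 V / 2^16 ≈ 61.04 µV.
V_in − V_min = 2.288556 − (0) = 2.288556 V.
Divide by LSB: 2.288556 × 65536/4 = 37495.7015.
Truncating gives code 37495.

37495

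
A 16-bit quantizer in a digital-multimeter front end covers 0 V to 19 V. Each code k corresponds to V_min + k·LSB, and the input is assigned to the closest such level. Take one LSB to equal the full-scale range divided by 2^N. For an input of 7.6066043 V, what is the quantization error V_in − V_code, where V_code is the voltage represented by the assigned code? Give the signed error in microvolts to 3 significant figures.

Full-scale range = 19 V. LSB = 19 V / 2^16 ≈ 289.9 µV.
(7.6066043 − (0)) / LSB = 7.6066043 × 65536/19 = 26237.1800. Nearest integer: k = 26237.
V_code = 0 + (26237/65536) × 19 = 7.6065521240 V.
e = 7.6066043 − (7.6065521240) = +52.2 µV.

+52.2 µV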